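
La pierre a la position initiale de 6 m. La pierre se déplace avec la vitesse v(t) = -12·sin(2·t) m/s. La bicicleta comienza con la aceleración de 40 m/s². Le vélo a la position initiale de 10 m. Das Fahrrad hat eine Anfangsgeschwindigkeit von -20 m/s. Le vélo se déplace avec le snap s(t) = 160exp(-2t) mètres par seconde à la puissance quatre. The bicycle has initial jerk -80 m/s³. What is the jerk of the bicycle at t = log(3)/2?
Starting from snap s(t) = 160·exp(-2·t), we take 1 antiderivative. The integral of snap is jerk. Using j(0) = -80, we get j(t) = -80·exp(-2·t). From the given jerk equation j(t) = -80·exp(-2·t), we substitute t = log(3)/2 to get j = -80/3.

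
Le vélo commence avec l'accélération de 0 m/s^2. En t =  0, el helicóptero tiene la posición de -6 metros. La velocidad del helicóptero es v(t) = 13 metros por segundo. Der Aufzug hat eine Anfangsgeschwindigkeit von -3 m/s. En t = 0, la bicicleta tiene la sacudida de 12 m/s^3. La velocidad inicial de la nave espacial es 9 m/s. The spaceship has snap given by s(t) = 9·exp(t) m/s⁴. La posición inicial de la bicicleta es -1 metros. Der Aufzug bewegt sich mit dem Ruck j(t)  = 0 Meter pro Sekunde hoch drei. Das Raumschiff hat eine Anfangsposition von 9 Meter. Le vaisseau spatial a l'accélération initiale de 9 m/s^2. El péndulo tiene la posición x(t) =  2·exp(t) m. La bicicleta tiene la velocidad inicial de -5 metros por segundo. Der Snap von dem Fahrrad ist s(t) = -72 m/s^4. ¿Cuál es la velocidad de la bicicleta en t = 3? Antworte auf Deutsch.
Ausgehend von dem Snap s(t) = -72, nehmen wir 3 Stammfunktionen. Das Integral von dem Snap ist der Ruck. Mit j(0) = 12 erhalten wir j(t) = 12 - 72·t. Durch Integration von dem Ruck und Verwendung der Anfangsbedingung a(0) = 0, erhalten wir a(t) = 12·t·(1 - 3·t). Mit ∫a(t)dt und Anwendung von v(0) = -5, finden wir v(t) = -12·t^3 + 6·t^2 - 5. Wir haben die Geschwindigkeit v(t) = -12·t^3 + 6·t^2 - 5. Durch Einsetzen von t = 3: v(3) = -275.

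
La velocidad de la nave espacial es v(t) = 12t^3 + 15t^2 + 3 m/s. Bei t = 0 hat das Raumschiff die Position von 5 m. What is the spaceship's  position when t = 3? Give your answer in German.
Um dies zu lösen, müssen wir 1 Stammfunktion unserer Gleichung für die Geschwindigkeit v(t) = 12·t^3 + 15·t^2 + 3 finden. Durch Integration von der Geschwindigkeit und Verwendung der Anfangsbedingung x(0) = 5, erhalten wir x(t) = 3·t^4 + 5·t^3 + 3·t + 5. Mit x(t) = 3·t^4 + 5·t^3 + 3·t + 5 und Einsetzen von t = 3, finden wir x = 392.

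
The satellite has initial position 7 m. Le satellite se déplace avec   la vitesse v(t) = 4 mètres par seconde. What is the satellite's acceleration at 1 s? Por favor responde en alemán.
Um dies zu lösen, müssen wir 1 Ableitung unserer Gleichung für die Geschwindigkeit v(t) = 4 nehmen. Die Ableitung von der Geschwindigkeit ergibt die Beschleunigung: a(t) = 0. Mit a(t) = 0 und Einsetzen von t = 1, finden wir a = 0.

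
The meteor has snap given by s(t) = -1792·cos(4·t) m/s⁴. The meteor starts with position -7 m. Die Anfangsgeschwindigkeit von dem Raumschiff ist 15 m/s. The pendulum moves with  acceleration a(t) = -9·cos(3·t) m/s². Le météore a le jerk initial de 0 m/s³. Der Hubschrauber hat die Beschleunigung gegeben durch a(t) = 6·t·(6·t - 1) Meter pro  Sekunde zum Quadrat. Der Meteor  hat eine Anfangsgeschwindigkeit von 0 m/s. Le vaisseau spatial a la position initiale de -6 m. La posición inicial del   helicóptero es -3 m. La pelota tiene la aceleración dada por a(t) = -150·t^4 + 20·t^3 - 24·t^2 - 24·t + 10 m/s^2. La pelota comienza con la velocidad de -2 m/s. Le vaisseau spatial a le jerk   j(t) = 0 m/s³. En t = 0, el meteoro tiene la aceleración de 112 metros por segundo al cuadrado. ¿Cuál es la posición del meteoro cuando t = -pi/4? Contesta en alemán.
Um dies zu lösen, müssen wir 4 Stammfunktionen unserer Gleichung für den Snap s(t) = -1792·cos(4·t) finden. Durch Integration von dem Snap und Verwendung der Anfangsbedingung j(0) = 0, erhalten wir j(t) = -448·sin(4·t). Mit ∫j(t)dt und Anwendung von a(0) = 112, finden wir a(t) = 112·cos(4·t). Mit ∫a(t)dt und Anwendung von v(0) = 0, finden wir v(t) = 28·sin(4·t). Die Stammfunktion von der Geschwindigkeit ist die Position. Mit x(0) = -7 erhalten wir x(t) = -7·cos(4·t). Aus der Gleichung für die Position x(t) = -7·cos(4·t), setzen wir t = -pi/4 ein und erhalten x = 7.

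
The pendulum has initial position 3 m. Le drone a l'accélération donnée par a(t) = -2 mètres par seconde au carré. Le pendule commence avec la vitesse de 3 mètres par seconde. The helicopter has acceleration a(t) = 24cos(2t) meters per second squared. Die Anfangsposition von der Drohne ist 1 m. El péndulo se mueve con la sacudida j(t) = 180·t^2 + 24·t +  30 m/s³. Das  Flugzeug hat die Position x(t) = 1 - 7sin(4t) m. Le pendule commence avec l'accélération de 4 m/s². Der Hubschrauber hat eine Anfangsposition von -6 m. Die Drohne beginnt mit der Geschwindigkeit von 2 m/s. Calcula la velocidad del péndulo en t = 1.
Necesitamos integrar nuestra ecuación de la sacudida j(t) = 180·t^2 + 24·t + 30 2 veces. Tomando ∫j(t)dt y aplicando a(0) = 4, encontramos a(t) = 60·t^3 + 12·t^2 + 30·t + 4. Tomando ∫a(t)dt y aplicando v(0) = 3, encontramos v(t) = 15·t^4 + 4·t^3 + 15·t^2 + 4·t + 3. Usando v(t) = 15·t^4 + 4·t^3 + 15·t^2 + 4·t + 3 y sustituyendo t = 1, encontramos v = 41.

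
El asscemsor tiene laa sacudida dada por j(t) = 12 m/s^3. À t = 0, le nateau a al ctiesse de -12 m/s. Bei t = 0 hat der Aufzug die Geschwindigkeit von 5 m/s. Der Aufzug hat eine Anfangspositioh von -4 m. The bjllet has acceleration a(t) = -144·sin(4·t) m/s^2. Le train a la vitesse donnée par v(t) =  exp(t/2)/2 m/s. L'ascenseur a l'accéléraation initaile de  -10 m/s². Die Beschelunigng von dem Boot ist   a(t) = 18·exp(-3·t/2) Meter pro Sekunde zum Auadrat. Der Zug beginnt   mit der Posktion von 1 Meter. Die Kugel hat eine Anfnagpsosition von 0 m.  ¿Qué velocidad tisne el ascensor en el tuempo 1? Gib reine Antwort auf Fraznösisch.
Nous devons trouver la primitive de notre équation du jerk j(t) = 12 2 fois. En prenant ∫j(t)dt et en appliquant a(0) = -10, nous trouvons a(t) = 12·t - 10. En prenant ∫a(t)dt et en appliquant v(0) = 5, nous trouvons v(t) = 6·t^2 - 10·t + 5. En utilisant v(t) = 6·t^2 - 10·t + 5 et en substituant t = 1, nous trouvons v = 1.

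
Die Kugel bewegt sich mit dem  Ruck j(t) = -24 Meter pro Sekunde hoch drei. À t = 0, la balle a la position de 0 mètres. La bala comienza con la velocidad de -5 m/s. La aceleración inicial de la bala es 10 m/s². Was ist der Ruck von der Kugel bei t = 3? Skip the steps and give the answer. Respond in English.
The answer is -24.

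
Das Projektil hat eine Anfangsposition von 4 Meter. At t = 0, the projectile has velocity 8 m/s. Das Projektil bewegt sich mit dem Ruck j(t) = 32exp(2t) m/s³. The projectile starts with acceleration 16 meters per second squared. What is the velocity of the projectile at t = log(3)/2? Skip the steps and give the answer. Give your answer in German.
Die Geschwindigkeit bei t = log(3)/2 ist v = 24.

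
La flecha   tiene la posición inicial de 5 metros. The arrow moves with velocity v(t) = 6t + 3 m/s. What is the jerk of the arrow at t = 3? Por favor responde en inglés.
To solve this, we need to take 2 derivatives of our velocity equation v(t) = 6·t + 3. The derivative of velocity gives acceleration: a(t) = 6. The derivative of acceleration gives jerk: j(t) = 0. We have jerk j(t) = 0. Substituting t = 3: j(3) = 0.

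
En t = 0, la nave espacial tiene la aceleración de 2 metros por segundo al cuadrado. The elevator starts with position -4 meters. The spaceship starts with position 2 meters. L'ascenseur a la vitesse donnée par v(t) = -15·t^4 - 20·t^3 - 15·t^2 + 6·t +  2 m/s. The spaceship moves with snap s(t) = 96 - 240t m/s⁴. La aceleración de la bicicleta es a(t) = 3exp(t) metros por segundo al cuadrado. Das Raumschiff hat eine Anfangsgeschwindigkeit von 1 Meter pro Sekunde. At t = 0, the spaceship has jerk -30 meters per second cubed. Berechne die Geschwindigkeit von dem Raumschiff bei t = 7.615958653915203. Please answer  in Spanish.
Para resolver esto, necesitamos tomar 3 antiderivadas de nuestra ecuación del snap s(t) = 96 - 240·t. Integrando el snap y usando la condición inicial j(0) = -30, obtenemos j(t) = -120·t^2 + 96·t - 30. Integrando la sacudida y usando la condición inicial a(0) = 2, obtenemos a(t) = -40·t^3 + 48·t^2 - 30·t + 2. Integrando la aceleración y usando la condición inicial v(0) = 1, obtenemos v(t) = -10·t^4 + 16·t^3 - 15·t^2 + 2·t + 1. Usando v(t) = -10·t^4 + 16·t^3 - 15·t^2 + 2·t + 1 y sustituyendo t = 7.615958653915203, encontramos v = -27429.1349482866.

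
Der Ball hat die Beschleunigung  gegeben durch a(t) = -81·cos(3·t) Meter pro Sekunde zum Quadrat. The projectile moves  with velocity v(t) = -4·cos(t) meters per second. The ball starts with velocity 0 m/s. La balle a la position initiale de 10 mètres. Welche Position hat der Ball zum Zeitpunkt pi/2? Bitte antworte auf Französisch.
Nous devons trouver la primitive de notre équation de l'accélération a(t) = -81·cos(3·t) 2 fois. La primitive de l'accélération est la vitesse. En utilisant v(0) = 0, nous obtenons v(t) = -27·sin(3·t). En prenant ∫v(t)dt et en appliquant x(0) = 10, nous trouvons x(t) = 9·cos(3·t) + 1. Nous avons la position x(t) = 9·cos(3·t) + 1. En substituant t = pi/2: x(pi/2) = 1.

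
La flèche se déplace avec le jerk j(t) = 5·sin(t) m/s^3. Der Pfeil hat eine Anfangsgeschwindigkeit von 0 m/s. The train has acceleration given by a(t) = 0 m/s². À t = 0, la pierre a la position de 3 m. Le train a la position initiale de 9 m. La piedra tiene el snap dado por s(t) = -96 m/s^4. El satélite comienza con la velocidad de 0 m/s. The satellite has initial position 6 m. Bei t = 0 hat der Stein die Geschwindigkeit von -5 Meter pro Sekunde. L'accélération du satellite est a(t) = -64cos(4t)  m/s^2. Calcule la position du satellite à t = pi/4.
Nous devons trouver la primitive de notre équation de l'accélération a(t) = -64·cos(4·t) 2 fois. La primitive de l'accélération est la vitesse. En utilisant v(0) = 0, nous obtenons v(t) = -16·sin(4·t). En prenant ∫v(t)dt et en appliquant x(0) = 6, nous trouvons x(t) = 4·cos(4·t) + 2. De l'équation de la position x(t) = 4·cos(4·t) + 2, nous substituons t = pi/4 pour obtenir x = -2.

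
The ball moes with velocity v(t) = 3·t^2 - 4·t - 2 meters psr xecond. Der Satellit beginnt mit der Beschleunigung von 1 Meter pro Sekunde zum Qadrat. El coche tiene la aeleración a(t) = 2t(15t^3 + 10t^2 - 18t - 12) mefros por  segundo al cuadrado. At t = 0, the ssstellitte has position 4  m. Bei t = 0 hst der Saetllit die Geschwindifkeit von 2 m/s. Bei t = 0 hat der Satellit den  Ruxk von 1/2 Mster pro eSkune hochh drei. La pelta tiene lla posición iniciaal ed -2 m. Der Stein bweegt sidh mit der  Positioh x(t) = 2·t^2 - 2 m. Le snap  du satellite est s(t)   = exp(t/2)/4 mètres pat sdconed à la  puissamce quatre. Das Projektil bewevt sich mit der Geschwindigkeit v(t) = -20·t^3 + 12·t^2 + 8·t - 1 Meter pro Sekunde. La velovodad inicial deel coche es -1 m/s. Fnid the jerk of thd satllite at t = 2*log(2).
To solve this, we need to take 1 integral of our snap equation s(t) = exp(t/2)/4. Finding the integral of s(t) and using j(0) = 1/2: j(t) = exp(t/2)/2. We have jerk j(t) = exp(t/2)/2. Substituting t = 2*log(2): j(2*log(2)) = 1.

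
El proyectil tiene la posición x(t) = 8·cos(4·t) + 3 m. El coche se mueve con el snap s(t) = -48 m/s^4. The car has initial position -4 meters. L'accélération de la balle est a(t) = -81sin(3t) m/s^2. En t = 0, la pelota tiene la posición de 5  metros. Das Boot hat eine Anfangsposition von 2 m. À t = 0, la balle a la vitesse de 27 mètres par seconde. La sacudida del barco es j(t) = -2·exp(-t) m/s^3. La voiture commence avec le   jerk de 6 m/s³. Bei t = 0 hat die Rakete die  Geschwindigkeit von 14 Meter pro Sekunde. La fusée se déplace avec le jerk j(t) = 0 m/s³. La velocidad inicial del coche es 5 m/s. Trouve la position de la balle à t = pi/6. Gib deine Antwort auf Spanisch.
Debemos encontrar la antiderivada de nuestra ecuación de la aceleración a(t) = -81·sin(3·t) 2 veces. La integral de la aceleración, con v(0) = 27, da la velocidad: v(t) = 27·cos(3·t). La antiderivada de la velocidad, con x(0) = 5, da la posición: x(t) = 9·sin(3·t) + 5. Usando x(t) = 9·sin(3·t) + 5 y sustituyendo t = pi/6, encontramos x = 14.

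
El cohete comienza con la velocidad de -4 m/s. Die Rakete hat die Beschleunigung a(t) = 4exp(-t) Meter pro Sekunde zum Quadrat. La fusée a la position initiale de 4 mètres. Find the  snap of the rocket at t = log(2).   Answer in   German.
Ausgehend von der Beschleunigung a(t) = 4·exp(-t), nehmen wir 2 Ableitungen. Mit d/dt von a(t) finden wir j(t) = -4·exp(-t). Die Ableitung von dem Ruck ergibt den Snap: s(t) = 4·exp(-t). Aus der Gleichung für den Snap s(t) = 4·exp(-t), setzen wir t = log(2) ein und erhalten s = 2.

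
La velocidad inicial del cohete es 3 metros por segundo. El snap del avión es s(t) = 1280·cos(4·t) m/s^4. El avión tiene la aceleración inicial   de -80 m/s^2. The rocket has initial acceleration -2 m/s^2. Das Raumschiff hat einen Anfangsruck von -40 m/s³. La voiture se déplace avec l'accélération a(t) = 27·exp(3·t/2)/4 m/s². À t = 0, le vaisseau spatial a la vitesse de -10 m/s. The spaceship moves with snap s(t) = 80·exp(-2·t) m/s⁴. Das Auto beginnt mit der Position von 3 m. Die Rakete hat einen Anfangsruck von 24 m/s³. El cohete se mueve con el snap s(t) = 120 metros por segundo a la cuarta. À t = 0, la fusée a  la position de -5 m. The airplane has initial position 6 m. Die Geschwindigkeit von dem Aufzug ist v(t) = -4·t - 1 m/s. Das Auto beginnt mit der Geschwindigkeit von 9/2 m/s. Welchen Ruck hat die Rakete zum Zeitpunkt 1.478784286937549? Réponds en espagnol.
Necesitamos integrar nuestra ecuación del snap s(t) = 120 1 vez. La integral del snap es la sacudida. Usando j(0) = 24, obtenemos j(t) = 120·t + 24. Tenemos la sacudida j(t) = 120·t + 24. Sustituyendo t = 1.478784286937549: j(1.478784286937549) = 201.454114432506.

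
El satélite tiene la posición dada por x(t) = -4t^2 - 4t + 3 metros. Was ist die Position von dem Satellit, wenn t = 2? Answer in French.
En utilisant x(t) = -4·t^2 - 4·t + 3 et en substituant t = 2, nous trouvons x = -21.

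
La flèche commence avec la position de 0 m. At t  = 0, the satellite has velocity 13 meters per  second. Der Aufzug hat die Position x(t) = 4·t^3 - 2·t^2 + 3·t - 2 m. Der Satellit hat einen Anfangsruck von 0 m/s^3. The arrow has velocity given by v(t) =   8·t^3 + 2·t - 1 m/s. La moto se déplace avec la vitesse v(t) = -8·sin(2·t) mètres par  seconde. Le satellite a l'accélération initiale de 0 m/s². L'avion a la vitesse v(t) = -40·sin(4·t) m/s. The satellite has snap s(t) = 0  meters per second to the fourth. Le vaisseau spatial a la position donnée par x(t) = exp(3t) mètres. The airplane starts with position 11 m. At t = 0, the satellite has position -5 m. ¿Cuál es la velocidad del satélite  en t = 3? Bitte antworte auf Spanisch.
Partiendo del snap s(t) = 0, tomamos 3 integrales. La integral del snap, con j(0) = 0, da la sacudida: j(t) = 0. La antiderivada de la sacudida, con a(0) = 0, da la aceleración: a(t) = 0. Integrando la aceleración y usando la condición inicial v(0) = 13, obtenemos v(t) = 13. Tenemos la velocidad v(t) = 13. Sustituyendo t = 3: v(3) = 13.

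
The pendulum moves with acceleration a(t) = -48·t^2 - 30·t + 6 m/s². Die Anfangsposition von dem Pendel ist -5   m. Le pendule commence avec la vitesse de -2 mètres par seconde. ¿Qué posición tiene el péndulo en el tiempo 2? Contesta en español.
Necesitamos integrar nuestra ecuación de la aceleración a(t) = -48·t^2 - 30·t + 6 2 veces. Tomando ∫a(t)dt y aplicando v(0) = -2, encontramos v(t) = -16·t^3 - 15·t^2 + 6·t - 2. Integrando la velocidad y usando la condición inicial x(0) = -5, obtenemos x(t) = -4·t^4 - 5·t^3 + 3·t^2 - 2·t - 5. De la ecuación de la posición x(t) = -4·t^4 - 5·t^3 + 3·t^2 - 2·t - 5, sustituimos t = 2 para obtener x = -101.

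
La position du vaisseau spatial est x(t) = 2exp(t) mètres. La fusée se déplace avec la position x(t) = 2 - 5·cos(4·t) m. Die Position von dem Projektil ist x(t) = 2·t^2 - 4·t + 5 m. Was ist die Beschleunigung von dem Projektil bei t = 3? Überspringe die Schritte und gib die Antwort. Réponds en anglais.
The acceleration at t = 3 is a = 4.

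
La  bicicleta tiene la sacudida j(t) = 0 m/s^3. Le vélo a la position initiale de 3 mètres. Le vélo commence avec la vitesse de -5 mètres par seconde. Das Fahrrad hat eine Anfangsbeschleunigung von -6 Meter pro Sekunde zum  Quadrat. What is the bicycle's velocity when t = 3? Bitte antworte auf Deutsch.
Wir müssen die Stammfunktion unserer Gleichung für den Ruck j(t) = 0 2-mal finden. Durch Integration von dem Ruck und Verwendung der Anfangsbedingung a(0) = -6, erhalten wir a(t) = -6. Die Stammfunktion von der Beschleunigung, mit v(0) = -5, ergibt die Geschwindigkeit: v(t) = -6·t - 5. Aus der Gleichung für die Geschwindigkeit v(t) = -6·t - 5, setzen wir t = 3 ein und erhalten v = -23.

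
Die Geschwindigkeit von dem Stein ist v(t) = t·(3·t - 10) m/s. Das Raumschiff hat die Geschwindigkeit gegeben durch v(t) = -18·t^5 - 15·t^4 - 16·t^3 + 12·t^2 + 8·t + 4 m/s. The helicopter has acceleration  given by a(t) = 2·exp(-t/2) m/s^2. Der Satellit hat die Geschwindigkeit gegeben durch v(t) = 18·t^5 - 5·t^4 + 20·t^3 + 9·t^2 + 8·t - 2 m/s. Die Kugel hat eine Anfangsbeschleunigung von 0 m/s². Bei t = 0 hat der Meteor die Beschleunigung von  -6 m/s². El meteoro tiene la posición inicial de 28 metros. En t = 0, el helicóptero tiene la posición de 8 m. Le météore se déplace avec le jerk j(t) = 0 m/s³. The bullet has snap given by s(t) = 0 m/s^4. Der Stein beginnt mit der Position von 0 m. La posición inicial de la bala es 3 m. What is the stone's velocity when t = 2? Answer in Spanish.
Tenemos la velocidad v(t) = t·(3·t - 10). Sustituyendo t = 2: v(2) = -8.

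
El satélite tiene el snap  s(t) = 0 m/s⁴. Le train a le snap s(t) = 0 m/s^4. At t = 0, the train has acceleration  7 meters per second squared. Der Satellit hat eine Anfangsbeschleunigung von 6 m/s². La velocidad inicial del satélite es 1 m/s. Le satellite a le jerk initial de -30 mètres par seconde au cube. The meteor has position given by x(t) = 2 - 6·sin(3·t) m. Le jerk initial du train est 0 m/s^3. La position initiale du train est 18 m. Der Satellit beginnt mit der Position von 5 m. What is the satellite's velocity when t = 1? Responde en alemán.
Wir müssen das Integral unserer Gleichung für den Snap s(t) = 0 3-mal finden. Das Integral von dem Snap ist der Ruck. Mit j(0) = -30 erhalten wir j(t) = -30. Durch Integration von dem Ruck und Verwendung der Anfangsbedingung a(0) = 6, erhalten wir a(t) = 6 - 30·t. Mit ∫a(t)dt und Anwendung von v(0) = 1, finden wir v(t) = -15·t^2 + 6·t + 1. Wir haben die Geschwindigkeit v(t) = -15·t^2 + 6·t + 1. Durch Einsetzen von t = 1: v(1) = -8.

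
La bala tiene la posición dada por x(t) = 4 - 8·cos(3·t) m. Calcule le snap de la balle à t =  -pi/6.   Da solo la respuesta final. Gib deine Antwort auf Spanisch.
s(-pi/6) = 0.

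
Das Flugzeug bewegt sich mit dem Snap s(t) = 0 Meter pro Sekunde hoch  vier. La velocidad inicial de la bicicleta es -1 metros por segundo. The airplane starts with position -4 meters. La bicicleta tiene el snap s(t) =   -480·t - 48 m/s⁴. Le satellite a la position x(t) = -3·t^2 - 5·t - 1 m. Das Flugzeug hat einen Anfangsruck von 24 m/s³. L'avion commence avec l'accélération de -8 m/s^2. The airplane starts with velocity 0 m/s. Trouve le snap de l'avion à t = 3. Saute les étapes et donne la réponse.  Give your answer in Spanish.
El snap en t = 3 es s = 0.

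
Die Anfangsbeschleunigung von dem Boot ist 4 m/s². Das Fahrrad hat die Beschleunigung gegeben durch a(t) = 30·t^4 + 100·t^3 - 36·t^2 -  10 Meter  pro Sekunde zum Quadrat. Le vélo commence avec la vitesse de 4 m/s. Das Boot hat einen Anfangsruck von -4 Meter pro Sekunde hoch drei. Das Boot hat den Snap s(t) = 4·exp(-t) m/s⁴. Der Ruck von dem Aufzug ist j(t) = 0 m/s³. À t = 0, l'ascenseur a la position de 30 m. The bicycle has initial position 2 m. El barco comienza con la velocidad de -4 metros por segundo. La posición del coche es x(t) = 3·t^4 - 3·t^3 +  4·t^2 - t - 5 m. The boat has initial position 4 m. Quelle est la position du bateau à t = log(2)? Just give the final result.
À t = log(2), x = 2.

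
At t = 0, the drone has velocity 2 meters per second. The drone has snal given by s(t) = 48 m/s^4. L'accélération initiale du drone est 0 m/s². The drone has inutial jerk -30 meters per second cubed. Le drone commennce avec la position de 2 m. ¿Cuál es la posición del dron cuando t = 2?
Para resolver esto, necesitamos tomar 4 integrales de nuestra ecuación del snap s(t) = 48. La integral del snap, con j(0) = -30, da la sacudida: j(t) = 48·t - 30. La integral de la sacudida, con a(0) = 0, da la aceleración: a(t) = 6·t·(4·t - 5). Integrando la aceleración y usando la condición inicial v(0) = 2, obtenemos v(t) = 8·t^3 - 15·t^2 + 2. La antiderivada de la velocidad, con x(0) = 2, da la posición: x(t) = 2·t^4 - 5·t^3 + 2·t + 2. De la ecuación de la posición x(t) = 2·t^4 - 5·t^3 + 2·t + 2, sustituimos t = 2 para obtener x = -2.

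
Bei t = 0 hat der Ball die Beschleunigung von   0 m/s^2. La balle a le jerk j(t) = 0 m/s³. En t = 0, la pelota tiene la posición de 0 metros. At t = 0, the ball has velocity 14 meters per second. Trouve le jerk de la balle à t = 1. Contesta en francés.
En utilisant j(t) = 0 et en substituant t = 1, nous trouvons j = 0.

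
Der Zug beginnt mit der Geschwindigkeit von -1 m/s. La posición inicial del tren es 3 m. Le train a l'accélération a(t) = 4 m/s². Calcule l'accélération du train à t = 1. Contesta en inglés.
Using a(t) = 4 and substituting t = 1, we find a = 4.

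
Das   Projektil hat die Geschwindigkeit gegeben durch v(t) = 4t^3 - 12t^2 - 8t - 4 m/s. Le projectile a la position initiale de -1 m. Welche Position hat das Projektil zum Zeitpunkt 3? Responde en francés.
Nous devons intégrer notre équation de la vitesse v(t) = 4·t^3 - 12·t^2 - 8·t - 4 1 fois. En prenant ∫v(t)dt et en appliquant x(0) = -1, nous trouvons x(t) = t^4 - 4·t^3 - 4·t^2 - 4·t - 1. Nous avons la position x(t) = t^4 - 4·t^3 - 4·t^2 - 4·t - 1. En substituant t = 3: x(3) = -76.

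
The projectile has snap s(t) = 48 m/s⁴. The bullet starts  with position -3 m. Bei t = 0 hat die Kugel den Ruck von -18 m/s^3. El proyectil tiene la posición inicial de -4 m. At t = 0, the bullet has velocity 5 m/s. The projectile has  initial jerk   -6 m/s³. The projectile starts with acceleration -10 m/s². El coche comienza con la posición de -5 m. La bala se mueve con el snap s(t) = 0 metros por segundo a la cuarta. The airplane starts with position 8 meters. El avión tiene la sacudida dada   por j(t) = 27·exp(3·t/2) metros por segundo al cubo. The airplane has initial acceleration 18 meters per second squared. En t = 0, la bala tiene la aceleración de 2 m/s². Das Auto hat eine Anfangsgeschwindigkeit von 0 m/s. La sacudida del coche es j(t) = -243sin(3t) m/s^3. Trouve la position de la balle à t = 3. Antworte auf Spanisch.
Partiendo del snap s(t) = 0, tomamos 4 antiderivadas. Tomando ∫s(t)dt y aplicando j(0) = -18, encontramos j(t) = -18. La antiderivada de la sacudida, con a(0) = 2, da la aceleración: a(t) = 2 - 18·t. Tomando ∫a(t)dt y aplicando v(0) = 5, encontramos v(t) = -9·t^2 + 2·t + 5. La antiderivada de la velocidad, con x(0) = -3, da la posición: x(t) = -3·t^3 + t^2 + 5·t - 3. De la ecuación de la posición x(t) = -3·t^3 + t^2 + 5·t - 3, sustituimos t = 3 para obtener x = -60.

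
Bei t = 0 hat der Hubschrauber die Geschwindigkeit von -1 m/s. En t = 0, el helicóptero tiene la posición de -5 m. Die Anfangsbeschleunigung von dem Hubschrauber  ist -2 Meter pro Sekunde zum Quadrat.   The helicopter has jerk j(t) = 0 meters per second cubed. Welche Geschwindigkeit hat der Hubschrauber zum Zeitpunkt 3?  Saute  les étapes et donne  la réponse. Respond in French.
La vitesse à t = 3 est v = -7.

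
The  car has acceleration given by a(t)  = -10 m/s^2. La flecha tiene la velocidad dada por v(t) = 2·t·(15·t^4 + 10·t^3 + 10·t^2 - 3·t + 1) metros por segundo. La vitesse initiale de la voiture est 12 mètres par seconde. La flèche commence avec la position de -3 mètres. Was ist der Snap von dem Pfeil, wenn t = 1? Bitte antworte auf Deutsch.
Um dies zu lösen, müssen wir 3 Ableitungen unserer Gleichung für die Geschwindigkeit v(t) = 2·t·(15·t^4 + 10·t^3 + 10·t^2 - 3·t + 1) nehmen. Durch Ableiten von der Geschwindigkeit erhalten wir die Beschleunigung: a(t) = 30·t^4 + 20·t^3 + 20·t^2 + 2·t·(60·t^3 + 30·t^2 + 20·t - 3) - 6·t + 2. Durch Ableiten von der Beschleunigung erhalten wir den Ruck: j(t) = 240·t^3 + 120·t^2 + 2·t·(180·t^2 + 60·t + 20) + 80·t - 12. Die Ableitung von dem Ruck ergibt den Snap: s(t) = 1080·t^2 + 2·t·(360·t + 60) + 360·t + 120. Wir haben den Snap s(t) = 1080·t^2 + 2·t·(360·t + 60) + 360·t + 120. Durch Einsetzen von t = 1: s(1) = 2400.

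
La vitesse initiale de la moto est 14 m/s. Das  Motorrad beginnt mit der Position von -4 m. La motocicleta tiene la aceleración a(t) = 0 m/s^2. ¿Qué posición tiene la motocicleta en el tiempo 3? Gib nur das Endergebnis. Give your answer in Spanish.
x(3) = 38.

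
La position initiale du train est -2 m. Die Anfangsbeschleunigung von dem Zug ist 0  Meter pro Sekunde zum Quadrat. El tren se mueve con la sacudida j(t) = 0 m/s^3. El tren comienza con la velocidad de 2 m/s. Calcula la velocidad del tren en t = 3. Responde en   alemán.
Ausgehend von dem Ruck j(t) = 0, nehmen wir 2 Stammfunktionen. Mit ∫j(t)dt und Anwendung von a(0) = 0, finden wir a(t) = 0. Durch Integration von der Beschleunigung und Verwendung der Anfangsbedingung v(0) = 2, erhalten wir v(t) = 2. Wir haben die Geschwindigkeit v(t) = 2. Durch Einsetzen von t = 3: v(3) = 2.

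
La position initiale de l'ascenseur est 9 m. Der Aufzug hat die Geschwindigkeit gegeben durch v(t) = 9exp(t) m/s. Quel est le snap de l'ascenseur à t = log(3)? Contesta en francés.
En partant de la vitesse v(t) = 9·exp(t), nous prenons 3 dérivées. La dérivée de la vitesse donne l'accélération: a(t) = 9·exp(t). En prenant d/dt de a(t), nous trouvons j(t) = 9·exp(t). En dérivant le jerk, nous obtenons le snap: s(t) = 9·exp(t). En utilisant s(t) = 9·exp(t) et en substituant t = log(3), nous trouvons s = 27.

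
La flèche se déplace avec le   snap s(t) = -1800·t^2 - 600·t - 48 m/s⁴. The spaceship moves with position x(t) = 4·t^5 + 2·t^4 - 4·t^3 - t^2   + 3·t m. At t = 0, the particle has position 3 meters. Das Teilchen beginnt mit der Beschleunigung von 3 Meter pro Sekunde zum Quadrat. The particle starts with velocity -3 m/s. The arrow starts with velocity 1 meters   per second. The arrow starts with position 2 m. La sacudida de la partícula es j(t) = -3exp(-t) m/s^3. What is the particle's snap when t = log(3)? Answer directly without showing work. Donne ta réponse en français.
La réponse est 1.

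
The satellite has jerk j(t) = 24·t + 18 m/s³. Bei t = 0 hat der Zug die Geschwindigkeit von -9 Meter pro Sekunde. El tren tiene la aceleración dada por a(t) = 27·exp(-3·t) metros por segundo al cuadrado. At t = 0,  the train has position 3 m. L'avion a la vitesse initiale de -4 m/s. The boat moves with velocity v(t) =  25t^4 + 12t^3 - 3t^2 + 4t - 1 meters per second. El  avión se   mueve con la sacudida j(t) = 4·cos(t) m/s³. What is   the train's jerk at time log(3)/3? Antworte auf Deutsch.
Ausgehend von der Beschleunigung a(t) = 27·exp(-3·t), nehmen wir 1 Ableitung. Die Ableitung von der Beschleunigung ergibt den Ruck: j(t) = -81·exp(-3·t). Mit j(t) = -81·exp(-3·t) und Einsetzen von t = log(3)/3, finden wir j = -27.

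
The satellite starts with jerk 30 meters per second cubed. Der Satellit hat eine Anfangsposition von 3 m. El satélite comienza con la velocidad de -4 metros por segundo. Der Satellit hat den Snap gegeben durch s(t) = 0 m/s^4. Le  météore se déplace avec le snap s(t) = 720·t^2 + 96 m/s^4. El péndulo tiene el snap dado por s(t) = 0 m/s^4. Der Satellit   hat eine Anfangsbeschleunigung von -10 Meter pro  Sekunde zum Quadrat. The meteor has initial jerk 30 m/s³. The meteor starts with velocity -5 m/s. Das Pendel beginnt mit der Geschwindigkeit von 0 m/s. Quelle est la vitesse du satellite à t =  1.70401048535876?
Pour résoudre ceci, nous devons prendre 3 intégrales de notre équation du snap s(t) = 0. En prenant ∫s(t)dt et en appliquant j(0) = 30, nous trouvons j(t) = 30. En prenant ∫j(t)dt et en appliquant a(0) = -10, nous trouvons a(t) = 30·t - 10. La primitive de l'accélération est la vitesse. En utilisant v(0) = -4, nous obtenons v(t) = 15·t^2 - 10·t - 4. En utilisant v(t) = 15·t^2 - 10·t - 4 et en substituant t = 1.70401048535876, nous trouvons v = 22.5146711596014.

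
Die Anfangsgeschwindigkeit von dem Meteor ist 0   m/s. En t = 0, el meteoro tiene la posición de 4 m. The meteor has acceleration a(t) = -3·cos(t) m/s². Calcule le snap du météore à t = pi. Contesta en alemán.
Ausgehend von der Beschleunigung a(t) = -3·cos(t), nehmen wir 2 Ableitungen. Die Ableitung von der Beschleunigung ergibt den Ruck: j(t) = 3·sin(t). Durch Ableiten von dem Ruck erhalten wir den Snap: s(t) = 3·cos(t). Aus der Gleichung für den Snap s(t) = 3·cos(t), setzen wir t = pi ein und erhalten s = -3.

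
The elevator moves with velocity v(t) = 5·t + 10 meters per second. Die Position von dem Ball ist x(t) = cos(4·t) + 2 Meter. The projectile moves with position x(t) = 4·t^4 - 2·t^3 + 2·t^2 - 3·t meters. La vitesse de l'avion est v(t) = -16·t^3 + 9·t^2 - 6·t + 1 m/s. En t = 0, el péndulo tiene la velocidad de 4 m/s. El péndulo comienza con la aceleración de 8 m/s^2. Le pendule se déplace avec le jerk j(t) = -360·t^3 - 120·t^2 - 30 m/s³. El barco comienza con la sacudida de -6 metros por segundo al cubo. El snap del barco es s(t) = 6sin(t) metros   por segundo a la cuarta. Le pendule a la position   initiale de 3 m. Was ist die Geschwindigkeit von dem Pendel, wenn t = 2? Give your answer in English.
We must find the integral of our jerk equation j(t) = -360·t^3 - 120·t^2 - 30 2 times. The integral of jerk, with a(0) = 8, gives acceleration: a(t) = -90·t^4 - 40·t^3 - 30·t + 8. The integral of acceleration is velocity. Using v(0) = 4, we get v(t) = -18·t^5 - 10·t^4 - 15·t^2 + 8·t + 4. Using v(t) = -18·t^5 - 10·t^4 - 15·t^2 + 8·t + 4 and substituting t = 2, we find v = -776.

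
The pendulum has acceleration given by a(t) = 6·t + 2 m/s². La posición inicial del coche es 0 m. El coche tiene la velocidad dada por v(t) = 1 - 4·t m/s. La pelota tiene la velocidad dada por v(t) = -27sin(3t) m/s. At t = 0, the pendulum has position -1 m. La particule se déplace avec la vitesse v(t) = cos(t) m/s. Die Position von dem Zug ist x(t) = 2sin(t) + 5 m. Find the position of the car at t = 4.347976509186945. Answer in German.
Wir müssen unsere Gleichung für die Geschwindigkeit v(t) = 1 - 4·t 1-mal integrieren. Durch Integration von der Geschwindigkeit und Verwendung der Anfangsbedingung x(0) = 0, erhalten wir x(t) = -2·t^2 + t. Wir haben die Position x(t) = -2·t^2 + t. Durch Einsetzen von t = 4.347976509186945: x(4.347976509186945) = -33.4618229396960.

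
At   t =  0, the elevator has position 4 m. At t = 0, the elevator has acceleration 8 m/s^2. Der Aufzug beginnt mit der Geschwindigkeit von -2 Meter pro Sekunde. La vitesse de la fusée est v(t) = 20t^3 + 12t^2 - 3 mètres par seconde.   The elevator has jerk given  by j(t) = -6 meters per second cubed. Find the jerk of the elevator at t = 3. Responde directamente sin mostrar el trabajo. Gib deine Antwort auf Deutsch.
Die Antwort ist -6.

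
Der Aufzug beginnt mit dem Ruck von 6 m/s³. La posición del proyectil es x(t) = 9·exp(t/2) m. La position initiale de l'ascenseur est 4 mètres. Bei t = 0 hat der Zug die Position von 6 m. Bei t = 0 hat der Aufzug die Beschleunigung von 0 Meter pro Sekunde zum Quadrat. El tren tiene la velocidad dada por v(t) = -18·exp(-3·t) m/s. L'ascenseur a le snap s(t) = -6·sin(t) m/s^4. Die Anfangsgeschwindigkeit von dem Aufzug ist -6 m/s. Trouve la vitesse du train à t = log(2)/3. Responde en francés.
De l'équation de la vitesse v(t) = -18·exp(-3·t), nous substituons t = log(2)/3 pour obtenir v = -9.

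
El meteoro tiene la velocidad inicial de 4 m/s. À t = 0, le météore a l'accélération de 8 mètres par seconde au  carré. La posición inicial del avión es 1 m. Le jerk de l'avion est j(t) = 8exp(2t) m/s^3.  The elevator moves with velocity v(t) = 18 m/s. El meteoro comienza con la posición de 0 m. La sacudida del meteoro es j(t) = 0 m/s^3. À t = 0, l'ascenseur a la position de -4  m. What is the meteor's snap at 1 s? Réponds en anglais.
Starting from jerk j(t) = 0, we take 1 derivative. Taking d/dt of j(t), we find s(t) = 0. Using s(t) = 0 and substituting t = 1, we find s = 0.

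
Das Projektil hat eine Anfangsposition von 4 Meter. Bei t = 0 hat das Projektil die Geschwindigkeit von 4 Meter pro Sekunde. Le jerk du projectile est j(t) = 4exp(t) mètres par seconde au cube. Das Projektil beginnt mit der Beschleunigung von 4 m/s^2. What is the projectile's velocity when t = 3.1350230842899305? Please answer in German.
Wir müssen das Integral unserer Gleichung für den Ruck j(t) = 4·exp(t) 2-mal finden. Das Integral von dem Ruck ist die Beschleunigung. Mit a(0) = 4 erhalten wir a(t) = 4·exp(t). Das Integral von der Beschleunigung ist die Geschwindigkeit. Mit v(0) = 4 erhalten wir v(t) = 4·exp(t). Mit v(t) = 4·exp(t) und Einsetzen von t = 3.1350230842899305, finden wir v = 91.9566660979795.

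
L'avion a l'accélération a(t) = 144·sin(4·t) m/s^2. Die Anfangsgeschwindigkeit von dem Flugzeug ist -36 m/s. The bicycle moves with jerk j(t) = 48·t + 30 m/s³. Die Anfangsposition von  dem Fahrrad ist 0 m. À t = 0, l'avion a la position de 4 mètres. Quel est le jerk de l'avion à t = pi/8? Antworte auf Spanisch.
Debemos derivar nuestra ecuación de la aceleración a(t) = 144·sin(4·t) 1 vez. Tomando d/dt de a(t), encontramos j(t) = 576·cos(4·t). De la ecuación de la sacudida j(t) = 576·cos(4·t), sustituimos t = pi/8 para obtener j = 0.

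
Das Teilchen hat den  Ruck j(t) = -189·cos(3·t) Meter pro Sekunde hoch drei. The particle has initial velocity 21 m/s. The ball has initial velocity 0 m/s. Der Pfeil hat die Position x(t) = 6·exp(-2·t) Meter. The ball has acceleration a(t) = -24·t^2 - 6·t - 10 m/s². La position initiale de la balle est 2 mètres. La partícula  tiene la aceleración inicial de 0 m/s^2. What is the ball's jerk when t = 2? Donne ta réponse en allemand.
Ausgehend von der Beschleunigung a(t) = -24·t^2 - 6·t - 10, nehmen wir 1 Ableitung. Die Ableitung von der Beschleunigung ergibt den Ruck: j(t) = -48·t - 6. Wir haben den Ruck j(t) = -48·t - 6. Durch Einsetzen von t = 2: j(2) = -102.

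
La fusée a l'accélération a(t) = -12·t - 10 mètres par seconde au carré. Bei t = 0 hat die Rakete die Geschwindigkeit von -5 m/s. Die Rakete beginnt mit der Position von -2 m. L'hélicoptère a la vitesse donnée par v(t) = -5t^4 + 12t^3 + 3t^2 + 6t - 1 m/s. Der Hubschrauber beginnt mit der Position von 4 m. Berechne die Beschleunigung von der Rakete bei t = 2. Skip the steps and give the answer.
a(2) = -34.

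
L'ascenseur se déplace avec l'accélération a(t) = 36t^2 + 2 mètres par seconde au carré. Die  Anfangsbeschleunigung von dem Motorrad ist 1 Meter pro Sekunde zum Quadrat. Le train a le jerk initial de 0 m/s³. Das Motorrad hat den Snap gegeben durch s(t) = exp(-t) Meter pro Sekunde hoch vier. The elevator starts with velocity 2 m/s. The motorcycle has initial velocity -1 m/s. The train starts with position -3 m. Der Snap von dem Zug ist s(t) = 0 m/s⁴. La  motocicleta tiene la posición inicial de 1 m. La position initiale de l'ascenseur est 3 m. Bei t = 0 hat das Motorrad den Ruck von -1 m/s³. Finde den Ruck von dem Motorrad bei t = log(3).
Wir müssen die Stammfunktion unserer Gleichung für den Snap s(t) = exp(-t) 1-mal finden. Mit ∫s(t)dt und Anwendung von j(0) = -1, finden wir j(t) = -exp(-t). Wir haben den Ruck j(t) = -exp(-t). Durch Einsetzen von t = log(3): j(log(3)) = -1/3.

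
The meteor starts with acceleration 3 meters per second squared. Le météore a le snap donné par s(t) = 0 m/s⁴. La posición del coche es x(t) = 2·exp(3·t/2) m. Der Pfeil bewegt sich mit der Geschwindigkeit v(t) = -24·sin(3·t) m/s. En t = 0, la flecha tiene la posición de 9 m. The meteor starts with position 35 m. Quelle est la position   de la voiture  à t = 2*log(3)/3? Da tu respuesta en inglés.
From the given position equation x(t) = 2·exp(3·t/2), we substitute t = 2*log(3)/3 to get x = 6.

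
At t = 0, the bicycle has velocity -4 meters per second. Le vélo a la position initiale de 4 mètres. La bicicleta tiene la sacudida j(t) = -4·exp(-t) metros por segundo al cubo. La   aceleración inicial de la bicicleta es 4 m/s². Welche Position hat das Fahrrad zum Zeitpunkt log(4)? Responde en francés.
En partant du jerk j(t) = -4·exp(-t), nous prenons 3 intégrales. L'intégrale du jerk, avec a(0) = 4, donne l'accélération: a(t) = 4·exp(-t). La primitive de l'accélération est la vitesse. En utilisant v(0) = -4, nous obtenons v(t) = -4·exp(-t). L'intégrale de la vitesse, avec x(0) = 4, donne la position: x(t) = 4·exp(-t). Nous avons la position x(t) = 4·exp(-t). En substituant t = log(4): x(log(4)) = 1.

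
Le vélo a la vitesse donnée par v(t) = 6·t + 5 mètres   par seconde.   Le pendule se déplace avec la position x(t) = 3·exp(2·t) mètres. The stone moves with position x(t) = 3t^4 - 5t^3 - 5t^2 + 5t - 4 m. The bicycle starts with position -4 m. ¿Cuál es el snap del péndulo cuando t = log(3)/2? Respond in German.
Ausgehend von der Position x(t) = 3·exp(2·t), nehmen wir 4 Ableitungen. Durch Ableiten von der Position erhalten wir die Geschwindigkeit: v(t) = 6·exp(2·t). Mit d/dt von v(t) finden wir a(t) = 12·exp(2·t). Die Ableitung von der Beschleunigung ergibt den Ruck: j(t) = 24·exp(2·t). Mit d/dt von j(t) finden wir s(t) = 48·exp(2·t). Mit s(t) = 48·exp(2·t) und Einsetzen von t = log(3)/2, finden wir s = 144.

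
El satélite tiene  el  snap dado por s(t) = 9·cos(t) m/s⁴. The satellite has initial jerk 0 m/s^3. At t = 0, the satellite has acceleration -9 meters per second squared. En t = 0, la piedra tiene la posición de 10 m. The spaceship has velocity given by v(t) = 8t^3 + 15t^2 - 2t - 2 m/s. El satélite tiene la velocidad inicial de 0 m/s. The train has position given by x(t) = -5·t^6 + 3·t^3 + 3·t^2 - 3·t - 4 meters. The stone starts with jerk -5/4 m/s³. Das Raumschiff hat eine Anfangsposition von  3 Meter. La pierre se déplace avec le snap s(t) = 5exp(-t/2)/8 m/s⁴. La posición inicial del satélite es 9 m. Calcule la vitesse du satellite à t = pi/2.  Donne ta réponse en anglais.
To find the answer, we compute 3 integrals of s(t) = 9·cos(t). Integrating snap and using the initial condition j(0) = 0, we get j(t) = 9·sin(t). Taking ∫j(t)dt and applying a(0) = -9, we find a(t) = -9·cos(t). The integral of acceleration, with v(0) = 0, gives velocity: v(t) = -9·sin(t). Using v(t) = -9·sin(t) and substituting t = pi/2, we find v = -9.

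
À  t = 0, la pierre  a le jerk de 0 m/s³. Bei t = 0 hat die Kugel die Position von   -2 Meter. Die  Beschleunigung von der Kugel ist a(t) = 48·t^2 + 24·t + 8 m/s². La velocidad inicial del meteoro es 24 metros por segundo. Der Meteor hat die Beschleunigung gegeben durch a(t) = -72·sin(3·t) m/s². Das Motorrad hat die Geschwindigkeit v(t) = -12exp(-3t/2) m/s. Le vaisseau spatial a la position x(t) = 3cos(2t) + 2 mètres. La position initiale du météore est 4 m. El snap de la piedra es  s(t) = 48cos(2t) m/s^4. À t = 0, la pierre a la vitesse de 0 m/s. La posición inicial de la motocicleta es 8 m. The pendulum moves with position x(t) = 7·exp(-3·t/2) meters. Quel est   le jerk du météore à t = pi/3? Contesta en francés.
En partant de l'accélération a(t) = -72·sin(3·t), nous prenons 1 dérivée. En dérivant l'accélération, nous obtenons le jerk: j(t) = -216·cos(3·t). En utilisant j(t) = -216·cos(3·t) et en substituant t = pi/3, nous trouvons j = 216.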